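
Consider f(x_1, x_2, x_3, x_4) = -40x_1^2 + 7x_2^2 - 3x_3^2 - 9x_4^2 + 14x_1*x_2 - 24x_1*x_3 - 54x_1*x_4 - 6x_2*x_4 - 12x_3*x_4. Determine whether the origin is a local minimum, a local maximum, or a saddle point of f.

The Hessian at the origin is H = [[-80, 14, -24, -54], [14, 14, 0, -6], [-24, 0, -6, -12], [-54, -6, -12, -18]].
Row-reducing H symmetrically gives the diagonal entries -80, 329/20, 6/47, 24/7.
That gives 3 positive, 1 negative pivots.
H is indefinite, so the origin is a saddle point.

saddle point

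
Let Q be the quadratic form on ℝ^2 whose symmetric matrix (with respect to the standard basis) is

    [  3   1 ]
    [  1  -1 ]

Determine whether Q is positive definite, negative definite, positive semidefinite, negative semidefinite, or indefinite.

indefinite

For the 2×2 matrix [[3, 1], [1, -1]]: det = 3·-1 − (1)² = -4, trace = 2.
det < 0 so the eigenvalues have opposite signs; the form is indefinite.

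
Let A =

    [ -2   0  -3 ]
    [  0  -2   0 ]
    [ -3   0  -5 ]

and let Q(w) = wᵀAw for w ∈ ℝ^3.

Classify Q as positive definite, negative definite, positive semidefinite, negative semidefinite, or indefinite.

Row-reducing A symmetrically gives the diagonal entries -2, -2, -1/2.
Counting signs: 3 negative.
Hence Q is negative definite.

negative definite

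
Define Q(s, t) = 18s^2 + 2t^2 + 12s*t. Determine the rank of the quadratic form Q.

1

The associated matrix is A = [[18, 6], [6, 2]].
Symmetric row and column elimination reduces A to a congruent diagonal form with pivots 18, 0.
Counting signs: 1 positive, 1 zero.
The rank is the number of nonzero pivots: 1.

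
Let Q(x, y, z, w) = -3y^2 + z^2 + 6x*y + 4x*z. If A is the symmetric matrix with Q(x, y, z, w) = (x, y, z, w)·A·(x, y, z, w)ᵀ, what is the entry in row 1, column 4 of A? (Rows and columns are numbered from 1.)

0

The coefficient of x·w in Q is 0. For a symmetric A this equals A[1,4] + A[4,1] = 2·A[1,4].
So A[1,4] = 0/2 = 0.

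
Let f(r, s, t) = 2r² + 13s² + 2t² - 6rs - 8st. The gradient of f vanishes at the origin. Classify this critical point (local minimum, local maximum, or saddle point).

The Hessian at the origin is H = [[4, -6, 0], [-6, 26, -8], [0, -8, 4]].
Symmetric row and column elimination reduces H to a congruent diagonal form with pivots 4, 17, 4/17.
That gives 3 positive pivots.
H is positive definite, so the origin is a strict local minimum.

local minimum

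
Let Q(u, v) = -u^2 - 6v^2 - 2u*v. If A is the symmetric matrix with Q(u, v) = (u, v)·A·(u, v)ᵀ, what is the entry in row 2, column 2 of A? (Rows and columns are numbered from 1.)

-6

The coefficient of v^2 in Q is -6, and that is exactly A[2,2].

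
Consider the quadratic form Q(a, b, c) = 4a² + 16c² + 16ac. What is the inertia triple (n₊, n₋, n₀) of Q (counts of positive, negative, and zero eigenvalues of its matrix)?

The symmetric matrix is A = [[4, 0, 8], [0, 0, 0], [8, 0, 16]].
Congruent diagonalization of A (simultaneous row and column reduction) yields pivots 4, 0, 0.
That gives 1 positive, 2 zero pivots.

(1, 0, 2)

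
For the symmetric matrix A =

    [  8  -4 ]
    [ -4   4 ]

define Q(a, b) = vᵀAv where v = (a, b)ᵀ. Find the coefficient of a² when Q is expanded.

The coefficient of a² is the diagonal entry A[1,1] = 8.

8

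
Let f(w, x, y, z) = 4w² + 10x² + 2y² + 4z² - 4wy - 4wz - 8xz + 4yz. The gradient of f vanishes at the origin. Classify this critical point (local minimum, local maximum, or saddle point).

local minimum

The Hessian at the origin is H = [[8, 0, -4, -4], [0, 20, 0, -8], [-4, 0, 4, 4], [-4, -8, 4, 8]].
Symmetric row and column elimination reduces H to a congruent diagonal form with pivots 8, 20, 2, 4/5.
Counting signs: 4 positive.
H is positive definite, so the origin is a strict local minimum.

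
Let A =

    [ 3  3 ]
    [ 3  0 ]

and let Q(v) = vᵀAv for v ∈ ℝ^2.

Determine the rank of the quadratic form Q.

2

Symmetric row and column elimination reduces A to a congruent diagonal form with pivots 3, -3.
That gives 1 positive, 1 negative pivots.
The rank is the number of nonzero pivots: 2.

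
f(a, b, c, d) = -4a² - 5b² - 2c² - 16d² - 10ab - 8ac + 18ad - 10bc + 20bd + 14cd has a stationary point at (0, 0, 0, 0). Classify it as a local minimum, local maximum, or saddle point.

The Hessian at the origin is H = [[-8, -10, -8, 18], [-10, -10, -10, 20], [-8, -10, -4, 14], [18, 20, 14, -32]].
Row-reducing H symmetrically gives the diagonal entries -8, 5/2, 4, 2.
Counting signs: 3 positive, 1 negative.
H is indefinite, so the origin is a saddle point.

saddle point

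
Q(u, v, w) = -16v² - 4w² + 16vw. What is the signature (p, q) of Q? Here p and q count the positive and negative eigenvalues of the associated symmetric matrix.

(0, 1)

The symmetric matrix is A = [[0, 0, 0], [0, -16, 8], [0, 8, -4]].
Applying the same elementary operations to the rows and columns of A produces a congruent diagonal matrix with entries 0, -16, 0.
That gives 1 negative, 2 zero pivots.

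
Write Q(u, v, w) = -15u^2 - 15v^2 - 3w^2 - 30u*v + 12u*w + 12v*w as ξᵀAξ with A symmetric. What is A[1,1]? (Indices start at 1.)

The coefficient of u^2 in Q is -15, and that is exactly A[1,1].

-15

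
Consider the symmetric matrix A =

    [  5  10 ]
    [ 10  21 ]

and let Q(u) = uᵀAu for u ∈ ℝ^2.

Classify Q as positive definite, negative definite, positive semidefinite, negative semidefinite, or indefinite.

positive definite

Row-reducing A symmetrically gives the diagonal entries 5, 1.
That gives 2 positive pivots.
Hence Q is positive definite.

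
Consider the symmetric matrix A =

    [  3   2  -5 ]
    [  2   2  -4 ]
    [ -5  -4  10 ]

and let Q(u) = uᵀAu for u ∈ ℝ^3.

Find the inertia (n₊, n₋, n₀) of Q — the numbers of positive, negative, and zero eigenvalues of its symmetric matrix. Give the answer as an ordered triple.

An LDLᵀ factorisation of A has diagonal entries 3, 2/3, 1.
That gives 3 positive pivots.

(3, 0, 0)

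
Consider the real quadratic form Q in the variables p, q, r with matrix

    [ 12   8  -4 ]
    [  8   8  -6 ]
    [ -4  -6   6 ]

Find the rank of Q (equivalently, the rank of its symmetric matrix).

3

Applying the same elementary operations to the rows and columns of A produces a congruent diagonal matrix with entries 12, 8/3, 1/2.
Counting signs: 3 positive.
The rank is the number of nonzero pivots: 3.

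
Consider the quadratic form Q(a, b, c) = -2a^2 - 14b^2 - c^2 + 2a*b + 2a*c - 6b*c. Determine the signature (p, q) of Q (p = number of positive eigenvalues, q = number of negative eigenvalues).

Write A = [[-2, 1, 1], [1, -14, -3], [1, -3, -1]].
Symmetric row and column elimination reduces A to a congruent diagonal form with pivots -2, -27/2, -1/27.
Counting signs: 3 negative.

(0, 3)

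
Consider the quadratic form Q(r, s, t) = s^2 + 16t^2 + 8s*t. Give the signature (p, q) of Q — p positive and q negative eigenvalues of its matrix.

The associated matrix is A = [[0, 0, 0], [0, 1, 4], [0, 4, 16]].
Row-reducing A symmetrically gives the diagonal entries 0, 1, 0.
Counting signs: 1 positive, 2 zero.

(1, 0)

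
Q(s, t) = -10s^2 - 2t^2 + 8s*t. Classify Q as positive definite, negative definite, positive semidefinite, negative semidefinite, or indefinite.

The symmetric matrix of Q is A = [[-10, 4], [4, -2]].
Leading principal minors: Δ_1 = -10, Δ_2 = 4.
The signs alternate starting with Δ_1 < 0, so by Sylvester's criterion Q is negative definite.

negative definite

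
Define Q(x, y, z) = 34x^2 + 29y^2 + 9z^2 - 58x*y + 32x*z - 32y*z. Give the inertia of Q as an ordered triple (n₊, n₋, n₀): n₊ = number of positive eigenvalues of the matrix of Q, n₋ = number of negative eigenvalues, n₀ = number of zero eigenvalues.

The symmetric matrix is A = [[34, -29, 16], [-29, 29, -16], [16, -16, 9]].
Symmetric row and column elimination reduces A to a congruent diagonal form with pivots 34, 145/34, 5/29.
Counting signs: 3 positive.

(3, 0, 0)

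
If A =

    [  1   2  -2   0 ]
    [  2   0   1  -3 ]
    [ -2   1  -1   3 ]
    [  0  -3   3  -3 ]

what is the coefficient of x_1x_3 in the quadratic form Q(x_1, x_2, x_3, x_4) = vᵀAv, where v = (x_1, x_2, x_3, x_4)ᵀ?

-4

The coefficient of x_1x_3 is A[1,3] + A[3,1] = 2·(-2) = -4.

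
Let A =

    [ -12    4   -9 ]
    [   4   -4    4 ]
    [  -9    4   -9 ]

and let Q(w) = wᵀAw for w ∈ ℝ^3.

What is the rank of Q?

3

An LDLᵀ factorisation of A has diagonal entries -12, -8/3, -15/8.
Counting signs: 3 negative.
The rank is the number of nonzero pivots: 3.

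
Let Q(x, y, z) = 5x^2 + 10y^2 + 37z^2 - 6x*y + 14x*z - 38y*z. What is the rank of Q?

3

Write A = [[5, -3, 7], [-3, 10, -19], [7, -19, 37]].
Row-reducing A symmetrically gives the diagonal entries 5, 41/5, 20/41.
That gives 3 positive pivots.
The rank is the number of nonzero pivots: 3.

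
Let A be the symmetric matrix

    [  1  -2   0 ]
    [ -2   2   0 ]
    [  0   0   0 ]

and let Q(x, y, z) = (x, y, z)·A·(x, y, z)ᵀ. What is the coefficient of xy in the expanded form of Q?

-4

The coefficient of xy is A[1,2] + A[2,1] = 2·(-2) = -4.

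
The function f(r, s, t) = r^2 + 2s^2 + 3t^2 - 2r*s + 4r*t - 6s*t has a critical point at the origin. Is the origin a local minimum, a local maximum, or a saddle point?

saddle point

The Hessian at the origin is H = [[2, -2, 4], [-2, 4, -6], [4, -6, 6]].
Symmetric row and column elimination reduces H to a congruent diagonal form with pivots 2, 2, -4.
That gives 2 positive, 1 negative pivots.
H is indefinite, so the origin is a saddle point.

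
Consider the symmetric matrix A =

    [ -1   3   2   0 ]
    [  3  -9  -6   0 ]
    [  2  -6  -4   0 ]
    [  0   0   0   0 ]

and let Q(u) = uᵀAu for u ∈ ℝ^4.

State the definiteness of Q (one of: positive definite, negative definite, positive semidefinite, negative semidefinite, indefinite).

negative semidefinite

Row-reducing A symmetrically gives the diagonal entries -1, 0, 0, 0.
So there are 1 negative, 3 zero pivots.
Hence Q is negative semidefinite.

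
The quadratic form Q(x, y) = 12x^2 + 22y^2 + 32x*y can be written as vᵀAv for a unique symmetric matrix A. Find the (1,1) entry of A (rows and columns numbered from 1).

The coefficient of x^2 in Q is 12, and that is exactly A[1,1].

12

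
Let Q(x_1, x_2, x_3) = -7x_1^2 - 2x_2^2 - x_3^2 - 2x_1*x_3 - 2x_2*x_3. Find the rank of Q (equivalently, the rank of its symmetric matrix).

3

The associated matrix is A = [[-7, 0, -1], [0, -2, -1], [-1, -1, -1]].
Congruent diagonalization of A (simultaneous row and column reduction) yields pivots -7, -2, -5/14.
That gives 3 negative pivots.
The rank is the number of nonzero pivots: 3.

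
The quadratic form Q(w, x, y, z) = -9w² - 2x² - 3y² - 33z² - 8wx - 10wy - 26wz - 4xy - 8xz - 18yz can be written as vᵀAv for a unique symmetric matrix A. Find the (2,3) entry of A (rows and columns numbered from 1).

-2

The coefficient of x·y in Q is -4. For a symmetric A this equals A[2,3] + A[3,2] = 2·A[2,3].
So A[2,3] = -4/2 = -2.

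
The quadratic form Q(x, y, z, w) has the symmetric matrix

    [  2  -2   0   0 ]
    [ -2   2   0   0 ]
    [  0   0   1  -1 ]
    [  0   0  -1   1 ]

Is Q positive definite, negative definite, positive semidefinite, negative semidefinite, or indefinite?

positive semidefinite

Symmetric row and column elimination reduces A to a congruent diagonal form with pivots 2, 0, 1, 0.
So there are 2 positive, 2 zero pivots.
Hence Q is positive semidefinite.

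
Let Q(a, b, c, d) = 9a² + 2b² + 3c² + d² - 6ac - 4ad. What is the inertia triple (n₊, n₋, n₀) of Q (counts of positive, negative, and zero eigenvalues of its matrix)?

(4, 0, 0)

Write A = [[9, 0, -3, -2], [0, 2, 0, 0], [-3, 0, 3, 0], [-2, 0, 0, 1]].
Row-reducing A symmetrically gives the diagonal entries 9, 2, 2, 1/3.
So there are 4 positive pivots.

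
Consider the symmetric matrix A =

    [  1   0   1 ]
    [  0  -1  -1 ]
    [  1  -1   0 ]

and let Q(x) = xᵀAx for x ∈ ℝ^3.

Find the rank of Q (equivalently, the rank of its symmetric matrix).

2

Congruent diagonalization of A (simultaneous row and column reduction) yields pivots 1, -1, 0.
That gives 1 positive, 1 negative, 1 zero pivots.
The rank is the number of nonzero pivots: 2.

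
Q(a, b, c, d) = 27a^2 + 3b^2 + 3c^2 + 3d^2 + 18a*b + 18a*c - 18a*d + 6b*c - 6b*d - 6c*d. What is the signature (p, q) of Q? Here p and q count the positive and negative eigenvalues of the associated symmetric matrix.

(1, 0)

The symmetric matrix is A = [[27, 9, 9, -9], [9, 3, 3, -3], [9, 3, 3, -3], [-9, -3, -3, 3]].
Applying the same elementary operations to the rows and columns of A produces a congruent diagonal matrix with entries 27, 0, 0, 0.
Counting signs: 1 positive, 3 zero.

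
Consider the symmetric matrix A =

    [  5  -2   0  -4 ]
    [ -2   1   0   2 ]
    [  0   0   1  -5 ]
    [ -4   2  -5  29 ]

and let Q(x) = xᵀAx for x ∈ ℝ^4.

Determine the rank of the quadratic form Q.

Symmetric row and column elimination reduces A to a congruent diagonal form with pivots 5, 1/5, 1, 0.
So there are 3 positive, 1 zero pivots.
The rank is the number of nonzero pivots: 3.

3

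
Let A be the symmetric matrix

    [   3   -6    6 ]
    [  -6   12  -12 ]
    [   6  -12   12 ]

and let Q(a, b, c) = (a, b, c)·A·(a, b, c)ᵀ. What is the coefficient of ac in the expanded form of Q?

12

The coefficient of ac is A[1,3] + A[3,1] = 2·6 = 12.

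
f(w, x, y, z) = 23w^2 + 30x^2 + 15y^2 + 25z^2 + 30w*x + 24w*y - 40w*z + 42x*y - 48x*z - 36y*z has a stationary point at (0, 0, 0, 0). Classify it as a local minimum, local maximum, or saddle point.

The Hessian at the origin is H = [[46, 30, 24, -40], [30, 60, 42, -48], [24, 42, 30, -36], [-40, -48, -36, 50]].
An LDLᵀ factorisation of H has diagonal entries 46, 930/23, 48/155, 1.
So there are 4 positive pivots.
H is positive definite, so the origin is a strict local minimum.

local minimum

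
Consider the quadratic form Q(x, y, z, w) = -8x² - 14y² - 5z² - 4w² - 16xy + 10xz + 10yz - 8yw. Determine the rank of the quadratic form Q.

The associated matrix is A = [[-8, -8, 5, 0], [-8, -14, 5, -4], [5, 5, -5, 0], [0, -4, 0, -4]].
An LDLᵀ factorisation of A has diagonal entries -8, -6, -15/8, -4/3.
So there are 4 negative pivots.
The rank is the number of nonzero pivots: 4.

4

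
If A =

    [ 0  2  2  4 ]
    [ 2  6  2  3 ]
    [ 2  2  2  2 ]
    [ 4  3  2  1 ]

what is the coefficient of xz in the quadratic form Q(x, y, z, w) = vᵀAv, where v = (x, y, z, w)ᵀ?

The coefficient of xz is A[1,3] + A[3,1] = 2·2 = 4.

4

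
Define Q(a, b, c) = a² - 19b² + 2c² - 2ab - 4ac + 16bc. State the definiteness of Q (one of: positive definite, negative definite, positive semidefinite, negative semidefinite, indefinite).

indefinite

The symmetric matrix is A = [[1, -1, -2], [-1, -19, 8], [-2, 8, 2]].
Symmetric row and column elimination reduces A to a congruent diagonal form with pivots 1, -20, -1/5.
So there are 1 positive, 2 negative pivots.
Hence Q is indefinite.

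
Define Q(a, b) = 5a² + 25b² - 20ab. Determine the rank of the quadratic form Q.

2

The symmetric matrix is A = [[5, -10], [-10, 25]].
An LDLᵀ factorisation of A has diagonal entries 5, 5.
Counting signs: 2 positive.
The rank is the number of nonzero pivots: 2.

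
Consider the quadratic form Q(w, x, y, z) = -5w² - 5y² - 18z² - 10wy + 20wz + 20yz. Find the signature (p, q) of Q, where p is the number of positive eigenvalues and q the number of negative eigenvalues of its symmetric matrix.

The symmetric matrix is A = [[-5, 0, -5, 10], [0, 0, 0, 0], [-5, 0, -5, 10], [10, 0, 10, -18]].
Row-reducing A symmetrically gives the diagonal entries -5, 0, 0, 2.
That gives 1 positive, 1 negative, 2 zero pivots.

(1, 1)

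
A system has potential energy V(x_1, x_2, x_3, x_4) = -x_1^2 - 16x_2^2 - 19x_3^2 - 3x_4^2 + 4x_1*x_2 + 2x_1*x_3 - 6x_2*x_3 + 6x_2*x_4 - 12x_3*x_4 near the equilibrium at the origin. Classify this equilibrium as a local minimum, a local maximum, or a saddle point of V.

local maximum

The Hessian at the origin is H = [[-2, 4, 2, 0], [4, -32, -6, 6], [2, -6, -38, -12], [0, 6, -12, -6]].
An LDLᵀ factorisation of H has diagonal entries -2, -24, -215/6, -6/43.
So there are 4 negative pivots.
H is negative definite, so the origin is a strict local maximum.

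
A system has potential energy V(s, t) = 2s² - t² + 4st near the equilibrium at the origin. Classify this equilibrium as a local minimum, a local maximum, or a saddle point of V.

saddle point

The Hessian at the origin is H = [[4, 4], [4, -2]].
det H = 4·-2 − (4)² = -24 < 0, so H is indefinite.
Therefore the origin is a saddle point.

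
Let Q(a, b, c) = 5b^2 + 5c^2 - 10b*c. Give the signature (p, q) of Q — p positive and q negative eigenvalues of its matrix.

(1, 0)

The symmetric matrix is A = [[0, 0, 0], [0, 5, -5], [0, -5, 5]].
Congruent diagonalization of A (simultaneous row and column reduction) yields pivots 0, 5, 0.
That gives 1 positive, 2 zero pivots.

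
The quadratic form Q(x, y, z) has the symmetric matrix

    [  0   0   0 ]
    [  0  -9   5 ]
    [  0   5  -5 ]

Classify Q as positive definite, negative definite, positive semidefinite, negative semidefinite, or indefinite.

Symmetric row and column elimination reduces A to a congruent diagonal form with pivots 0, -9, -20/9.
That gives 2 negative, 1 zero pivots.
Hence Q is negative semidefinite.

negative semidefinite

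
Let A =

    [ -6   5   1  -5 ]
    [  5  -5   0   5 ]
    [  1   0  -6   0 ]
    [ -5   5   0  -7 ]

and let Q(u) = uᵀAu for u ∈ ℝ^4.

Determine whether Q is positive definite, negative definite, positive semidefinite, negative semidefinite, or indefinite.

Leading principal minors: Δ_1 = -6, Δ_2 = 5, Δ_3 = -25, Δ_4 = 50.
The signs alternate starting with Δ_1 < 0, so by Sylvester's criterion Q is negative definite.

negative definite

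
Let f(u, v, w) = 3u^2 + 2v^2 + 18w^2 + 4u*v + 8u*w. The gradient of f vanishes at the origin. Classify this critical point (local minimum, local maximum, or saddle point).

The Hessian at the origin is H = [[6, 4, 8], [4, 4, 0], [8, 0, 36]].
Congruent diagonalization of H (simultaneous row and column reduction) yields pivots 6, 4/3, 4.
So there are 3 positive pivots.
H is positive definite, so the origin is a strict local minimum.

local minimum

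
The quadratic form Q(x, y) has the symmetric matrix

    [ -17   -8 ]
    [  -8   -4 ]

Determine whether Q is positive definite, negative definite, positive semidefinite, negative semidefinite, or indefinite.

negative definite

For the 2×2 matrix [[-17, -8], [-8, -4]]: det = -17·-4 − (-8)² = 4, trace = -21.
det > 0 so both eigenvalues share the sign of the trace; trace = -21 < 0 ⇒ both negative.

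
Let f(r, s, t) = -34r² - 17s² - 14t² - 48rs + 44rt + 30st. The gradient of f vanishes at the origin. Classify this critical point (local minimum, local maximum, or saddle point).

The Hessian at the origin is H = [[-68, -48, 44], [-48, -34, 30], [44, 30, -28]].
Congruent diagonalization of H (simultaneous row and column reduction) yields pivots -68, -2/17, 10.
Counting signs: 1 positive, 2 negative.
H is indefinite, so the origin is a saddle point.

saddle point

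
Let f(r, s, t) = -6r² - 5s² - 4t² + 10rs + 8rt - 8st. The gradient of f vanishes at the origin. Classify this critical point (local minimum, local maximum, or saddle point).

The Hessian at the origin is H = [[-12, 10, 8], [10, -10, -8], [8, -8, -8]].
An LDLᵀ factorisation of H has diagonal entries -12, -5/3, -8/5.
Counting signs: 3 negative.
H is negative definite, so the origin is a strict local maximum.

local maximum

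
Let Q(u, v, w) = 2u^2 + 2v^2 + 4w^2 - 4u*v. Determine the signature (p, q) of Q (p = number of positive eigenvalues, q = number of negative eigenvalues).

The associated matrix is A = [[2, -2, 0], [-2, 2, 0], [0, 0, 4]].
Symmetric row and column elimination reduces A to a congruent diagonal form with pivots 2, 0, 4.
So there are 2 positive, 1 zero pivots.

(2, 0)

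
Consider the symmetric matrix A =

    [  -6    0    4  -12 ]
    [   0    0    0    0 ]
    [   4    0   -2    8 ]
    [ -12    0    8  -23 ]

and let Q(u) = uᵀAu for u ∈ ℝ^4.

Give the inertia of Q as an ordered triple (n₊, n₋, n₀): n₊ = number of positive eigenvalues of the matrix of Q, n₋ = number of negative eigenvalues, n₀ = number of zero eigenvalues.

Row-reducing A symmetrically gives the diagonal entries -6, 0, 2/3, 1.
That gives 2 positive, 1 negative, 1 zero pivots.

(2, 1, 1)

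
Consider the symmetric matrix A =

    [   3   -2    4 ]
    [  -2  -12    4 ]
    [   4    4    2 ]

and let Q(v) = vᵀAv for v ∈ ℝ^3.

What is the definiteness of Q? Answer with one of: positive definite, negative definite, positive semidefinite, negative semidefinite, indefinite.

Applying the same elementary operations to the rows and columns of A produces a congruent diagonal matrix with entries 3, -40/3, 0.
Counting signs: 1 positive, 1 negative, 1 zero.
Hence Q is indefinite.

indefinite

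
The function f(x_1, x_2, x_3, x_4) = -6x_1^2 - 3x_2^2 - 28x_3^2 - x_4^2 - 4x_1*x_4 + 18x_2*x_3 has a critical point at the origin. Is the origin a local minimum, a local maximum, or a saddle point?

local maximum

The Hessian at the origin is H = [[-12, 0, 0, -4], [0, -6, 18, 0], [0, 18, -56, 0], [-4, 0, 0, -2]].
Applying the same elementary operations to the rows and columns of H produces a congruent diagonal matrix with entries -12, -6, -2, -2/3.
That gives 4 negative pivots.
H is negative definite, so the origin is a strict local maximum.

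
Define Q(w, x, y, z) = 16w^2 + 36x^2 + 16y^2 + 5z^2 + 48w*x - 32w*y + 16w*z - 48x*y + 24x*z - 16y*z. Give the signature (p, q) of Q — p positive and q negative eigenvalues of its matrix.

(2, 0)

The associated matrix is A = [[16, 24, -16, 8], [24, 36, -24, 12], [-16, -24, 16, -8], [8, 12, -8, 5]].
Symmetric row and column elimination reduces A to a congruent diagonal form with pivots 16, 0, 0, 1.
Counting signs: 2 positive, 2 zero.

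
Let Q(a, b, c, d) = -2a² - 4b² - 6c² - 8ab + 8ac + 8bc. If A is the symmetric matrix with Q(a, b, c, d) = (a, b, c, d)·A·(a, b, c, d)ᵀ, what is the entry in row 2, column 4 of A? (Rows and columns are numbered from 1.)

The coefficient of b·d in Q is 0. For a symmetric A this equals A[2,4] + A[4,2] = 2·A[2,4].
So A[2,4] = 0/2 = 0.

0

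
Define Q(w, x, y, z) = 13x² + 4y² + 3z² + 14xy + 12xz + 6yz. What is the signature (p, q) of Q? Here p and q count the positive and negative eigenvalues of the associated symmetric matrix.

(2, 0)

The associated matrix is A = [[0, 0, 0, 0], [0, 13, 7, 6], [0, 7, 4, 3], [0, 6, 3, 3]].
Symmetric row and column elimination reduces A to a congruent diagonal form with pivots 0, 13, 3/13, 0.
So there are 2 positive, 2 zero pivots.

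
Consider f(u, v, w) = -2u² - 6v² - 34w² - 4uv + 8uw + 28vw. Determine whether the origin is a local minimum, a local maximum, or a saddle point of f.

local maximum

The Hessian at the origin is H = [[-4, -4, 8], [-4, -12, 28], [8, 28, -68]].
Row-reducing H symmetrically gives the diagonal entries -4, -8, -2.
So there are 3 negative pivots.
H is negative definite, so the origin is a strict local maximum.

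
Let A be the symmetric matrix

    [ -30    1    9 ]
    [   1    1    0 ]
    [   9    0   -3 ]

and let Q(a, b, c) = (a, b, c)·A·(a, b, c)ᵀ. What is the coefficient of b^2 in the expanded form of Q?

The coefficient of b^2 is the diagonal entry A[2,2] = 1.

1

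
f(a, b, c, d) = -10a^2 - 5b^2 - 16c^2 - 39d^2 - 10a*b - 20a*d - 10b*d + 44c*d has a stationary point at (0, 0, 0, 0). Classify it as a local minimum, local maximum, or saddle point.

saddle point

The Hessian at the origin is H = [[-20, -10, 0, -20], [-10, -10, 0, -10], [0, 0, -32, 44], [-20, -10, 44, -78]].
Row-reducing H symmetrically gives the diagonal entries -20, -5, -32, 5/2.
So there are 1 positive, 3 negative pivots.
H is indefinite, so the origin is a saddle point.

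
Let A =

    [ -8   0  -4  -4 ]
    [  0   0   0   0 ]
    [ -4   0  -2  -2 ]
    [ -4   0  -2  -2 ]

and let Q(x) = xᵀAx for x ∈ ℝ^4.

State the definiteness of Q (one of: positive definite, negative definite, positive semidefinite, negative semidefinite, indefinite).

negative semidefinite

Symmetric row and column elimination reduces A to a congruent diagonal form with pivots -8, 0, 0, 0.
Counting signs: 1 negative, 3 zero.
Hence Q is negative semidefinite.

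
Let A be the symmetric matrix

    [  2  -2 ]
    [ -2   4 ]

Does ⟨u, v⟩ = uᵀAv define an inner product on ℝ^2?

yes

Leading principal minors: Δ_1 = 2, Δ_2 = 4.
All leading principal minors are positive, so by Sylvester's criterion Q is positive definite.
⟨·,·⟩ is an inner product exactly when A is positive definite.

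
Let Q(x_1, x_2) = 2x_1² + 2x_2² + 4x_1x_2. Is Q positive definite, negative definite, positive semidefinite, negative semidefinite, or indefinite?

The associated matrix is A = [[2, 2], [2, 2]].
Row-reducing A symmetrically gives the diagonal entries 2, 0.
That gives 1 positive, 1 zero pivots.
Hence Q is positive semidefinite.

positive semidefinite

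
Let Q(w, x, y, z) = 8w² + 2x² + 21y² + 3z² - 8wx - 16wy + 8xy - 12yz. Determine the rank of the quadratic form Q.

3

The associated matrix is A = [[8, -4, -8, 0], [-4, 2, 4, 0], [-8, 4, 21, -6], [0, 0, -6, 3]].
Row-reducing A symmetrically gives the diagonal entries 8, 0, 13, 3/13.
Counting signs: 3 positive, 1 zero.
The rank is the number of nonzero pivots: 3.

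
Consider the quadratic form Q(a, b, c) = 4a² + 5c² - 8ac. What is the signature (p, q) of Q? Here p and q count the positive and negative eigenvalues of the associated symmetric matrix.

(2, 0)

The symmetric matrix is A = [[4, 0, -4], [0, 0, 0], [-4, 0, 5]].
Symmetric row and column elimination reduces A to a congruent diagonal form with pivots 4, 0, 1.
That gives 2 positive, 1 zero pivots.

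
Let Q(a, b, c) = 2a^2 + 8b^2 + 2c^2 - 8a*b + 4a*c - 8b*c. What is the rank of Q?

1

The symmetric matrix is A = [[2, -4, 2], [-4, 8, -4], [2, -4, 2]].
Row-reducing A symmetrically gives the diagonal entries 2, 0, 0.
That gives 1 positive, 2 zero pivots.
The rank is the number of nonzero pivots: 1.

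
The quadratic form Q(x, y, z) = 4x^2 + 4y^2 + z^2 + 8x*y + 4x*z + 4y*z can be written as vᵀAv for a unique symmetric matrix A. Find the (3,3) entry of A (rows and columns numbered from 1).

The coefficient of z^2 in Q is 1, and that is exactly A[3,3].

1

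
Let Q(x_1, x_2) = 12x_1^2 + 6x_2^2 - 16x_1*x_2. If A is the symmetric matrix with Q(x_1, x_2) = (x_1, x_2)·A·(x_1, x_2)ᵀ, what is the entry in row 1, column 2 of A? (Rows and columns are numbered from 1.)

-8

The coefficient of x_1·x_2 in Q is -16. For a symmetric A this equals A[1,2] + A[2,1] = 2·A[1,2].
So A[1,2] = -16/2 = -8.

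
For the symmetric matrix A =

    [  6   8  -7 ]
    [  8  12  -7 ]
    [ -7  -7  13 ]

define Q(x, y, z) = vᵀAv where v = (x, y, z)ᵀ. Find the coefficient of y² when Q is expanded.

The coefficient of y² is the diagonal entry A[2,2] = 12.

12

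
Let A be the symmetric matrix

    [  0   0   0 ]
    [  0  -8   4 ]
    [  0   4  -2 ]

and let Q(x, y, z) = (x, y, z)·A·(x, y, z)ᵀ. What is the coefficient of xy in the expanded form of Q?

0

The coefficient of xy is A[1,2] + A[2,1] = 2·0 = 0.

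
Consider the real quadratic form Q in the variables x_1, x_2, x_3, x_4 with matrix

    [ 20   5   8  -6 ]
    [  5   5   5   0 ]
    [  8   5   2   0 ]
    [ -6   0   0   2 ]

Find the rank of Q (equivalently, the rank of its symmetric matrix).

3

Applying the same elementary operations to the rows and columns of A produces a congruent diagonal matrix with entries 20, 15/4, -18/5, 0.
Counting signs: 2 positive, 1 negative, 1 zero.
The rank is the number of nonzero pivots: 3.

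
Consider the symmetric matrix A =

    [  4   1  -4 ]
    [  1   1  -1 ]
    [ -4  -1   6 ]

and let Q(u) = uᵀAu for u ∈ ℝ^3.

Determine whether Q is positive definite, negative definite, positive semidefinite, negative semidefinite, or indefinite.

Leading principal minors: Δ_1 = 4, Δ_2 = 3, Δ_3 = 6.
All leading principal minors are positive, so by Sylvester's criterion Q is positive definite.

positive definite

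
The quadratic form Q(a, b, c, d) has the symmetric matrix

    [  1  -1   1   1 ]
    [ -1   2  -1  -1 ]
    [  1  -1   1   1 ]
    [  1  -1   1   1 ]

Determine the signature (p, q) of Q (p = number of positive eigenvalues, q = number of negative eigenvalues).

(2, 0)

Applying the same elementary operations to the rows and columns of A produces a congruent diagonal matrix with entries 1, 1, 0, 0.
So there are 2 positive, 2 zero pivots.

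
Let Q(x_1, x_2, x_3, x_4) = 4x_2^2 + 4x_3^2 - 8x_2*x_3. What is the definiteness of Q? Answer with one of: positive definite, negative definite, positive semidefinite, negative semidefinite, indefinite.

The associated matrix is A = [[0, 0, 0, 0], [0, 4, -4, 0], [0, -4, 4, 0], [0, 0, 0, 0]].
Row-reducing A symmetrically gives the diagonal entries 0, 4, 0, 0.
So there are 1 positive, 3 zero pivots.
Hence Q is positive semidefinite.

positive semidefinite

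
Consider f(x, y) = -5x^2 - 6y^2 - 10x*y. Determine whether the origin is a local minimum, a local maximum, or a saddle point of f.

The Hessian at the origin is H = [[-10, -10], [-10, -12]].
det H = -10·-12 − (-10)² = 20 > 0 and H[1,1] = -10 < 0, so H is negative definite.
Therefore the origin is a local maximum.

local maximum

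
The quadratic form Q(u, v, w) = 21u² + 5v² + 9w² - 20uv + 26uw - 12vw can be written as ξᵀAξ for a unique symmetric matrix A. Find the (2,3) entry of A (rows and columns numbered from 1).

-6

The coefficient of v·w in Q is -12. For a symmetric A this equals A[2,3] + A[3,2] = 2·A[2,3].
So A[2,3] = -12/2 = -6.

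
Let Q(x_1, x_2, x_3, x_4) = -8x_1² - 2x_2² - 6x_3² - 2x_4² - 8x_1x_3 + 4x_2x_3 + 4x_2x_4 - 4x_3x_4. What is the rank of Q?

The associated matrix is A = [[-8, 0, -4, 0], [0, -2, 2, 2], [-4, 2, -6, -2], [0, 2, -2, -2]].
Row-reducing A symmetrically gives the diagonal entries -8, -2, -2, 0.
Counting signs: 3 negative, 1 zero.
The rank is the number of nonzero pivots: 3.

3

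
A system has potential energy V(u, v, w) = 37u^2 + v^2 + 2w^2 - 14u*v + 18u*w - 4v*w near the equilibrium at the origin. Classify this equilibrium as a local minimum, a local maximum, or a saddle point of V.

The Hessian at the origin is H = [[74, -14, 18], [-14, 2, -4], [18, -4, 4]].
An LDLᵀ factorisation of H has diagonal entries 74, -24/37, 1/6.
So there are 2 positive, 1 negative pivots.
H is indefinite, so the origin is a saddle point.

saddle point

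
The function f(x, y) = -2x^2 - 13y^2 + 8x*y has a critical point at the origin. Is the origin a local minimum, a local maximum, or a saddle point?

local maximum

The Hessian at the origin is H = [[-4, 8], [8, -26]].
det H = -4·-26 − (8)² = 40 > 0 and H[1,1] = -4 < 0, so H is negative definite.
Therefore the origin is a local maximum.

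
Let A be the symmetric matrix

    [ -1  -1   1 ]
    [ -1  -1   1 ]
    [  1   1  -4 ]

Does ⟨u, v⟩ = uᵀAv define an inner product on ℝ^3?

Symmetric row and column elimination reduces A to a congruent diagonal form with pivots -1, 0, -3.
That gives 2 negative, 1 zero pivots.
Hence Q is negative semidefinite.
⟨·,·⟩ is an inner product exactly when A is positive definite.

no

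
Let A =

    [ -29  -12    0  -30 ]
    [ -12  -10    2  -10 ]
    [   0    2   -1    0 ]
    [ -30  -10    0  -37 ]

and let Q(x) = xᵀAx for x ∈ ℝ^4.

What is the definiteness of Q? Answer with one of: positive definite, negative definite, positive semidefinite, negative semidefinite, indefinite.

Applying the same elementary operations to the rows and columns of A produces a congruent diagonal matrix with entries -29, -146/29, -15/73, -1/3.
That gives 4 negative pivots.
Hence Q is negative definite.

negative definite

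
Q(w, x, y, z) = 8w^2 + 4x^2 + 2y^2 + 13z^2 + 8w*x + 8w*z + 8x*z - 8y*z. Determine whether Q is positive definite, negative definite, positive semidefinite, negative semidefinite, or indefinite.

The associated matrix is A = [[8, 4, 0, 4], [4, 4, 0, 4], [0, 0, 2, -4], [4, 4, -4, 13]].
An LDLᵀ factorisation of A has diagonal entries 8, 2, 2, 1.
That gives 4 positive pivots.
Hence Q is positive definite.

positive definite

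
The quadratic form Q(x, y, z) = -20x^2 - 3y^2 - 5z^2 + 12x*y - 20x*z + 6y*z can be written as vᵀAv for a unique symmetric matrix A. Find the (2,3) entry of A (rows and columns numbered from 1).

The coefficient of y·z in Q is 6. For a symmetric A this equals A[2,3] + A[3,2] = 2·A[2,3].
So A[2,3] = 6/2 = 3.

3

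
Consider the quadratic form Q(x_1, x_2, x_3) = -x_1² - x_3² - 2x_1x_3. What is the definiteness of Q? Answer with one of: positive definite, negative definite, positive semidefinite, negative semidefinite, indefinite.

Write A = [[-1, 0, -1], [0, 0, 0], [-1, 0, -1]].
Symmetric row and column elimination reduces A to a congruent diagonal form with pivots -1, 0, 0.
Counting signs: 1 negative, 2 zero.
Hence Q is negative semidefinite.

negative semidefinite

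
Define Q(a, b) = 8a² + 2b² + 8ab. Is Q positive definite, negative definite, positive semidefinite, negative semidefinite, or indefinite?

positive semidefinite

The symmetric matrix of Q is [[8, 4], [4, 2]].
For the 2×2 matrix [[8, 4], [4, 2]]: det = 8·2 − (4)² = 0, trace = 10.
det = 0 so one eigenvalue is zero; the form is semidefinite with the sign of the trace.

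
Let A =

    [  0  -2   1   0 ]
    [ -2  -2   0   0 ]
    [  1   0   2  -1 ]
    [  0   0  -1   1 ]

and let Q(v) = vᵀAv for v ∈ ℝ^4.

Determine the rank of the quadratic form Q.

Row reduction of A gives 4 nonzero rows, so rank A = 4.

4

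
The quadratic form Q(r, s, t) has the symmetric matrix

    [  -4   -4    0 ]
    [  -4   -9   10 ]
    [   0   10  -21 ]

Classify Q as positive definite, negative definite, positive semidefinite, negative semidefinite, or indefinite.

negative definite

Row-reducing A symmetrically gives the diagonal entries -4, -5, -1.
That gives 3 negative pivots.
Hence Q is negative definite.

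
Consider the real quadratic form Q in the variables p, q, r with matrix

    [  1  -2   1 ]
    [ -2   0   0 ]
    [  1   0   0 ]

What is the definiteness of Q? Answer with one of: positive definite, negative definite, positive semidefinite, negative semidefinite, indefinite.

Symmetric row and column elimination reduces A to a congruent diagonal form with pivots 1, -4, 0.
Counting signs: 1 positive, 1 negative, 1 zero.
Hence Q is indefinite.

indefinite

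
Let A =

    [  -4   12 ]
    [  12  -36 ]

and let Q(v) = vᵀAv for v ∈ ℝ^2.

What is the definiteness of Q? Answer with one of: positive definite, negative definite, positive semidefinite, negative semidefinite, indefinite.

Congruent diagonalization of A (simultaneous row and column reduction) yields pivots -4, 0.
So there are 1 negative, 1 zero pivots.
Hence Q is negative semidefinite.

negative semidefinite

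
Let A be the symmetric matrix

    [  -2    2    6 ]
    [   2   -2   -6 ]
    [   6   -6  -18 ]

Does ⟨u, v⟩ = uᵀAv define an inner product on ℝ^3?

Symmetric row and column elimination reduces A to a congruent diagonal form with pivots -2, 0, 0.
Counting signs: 1 negative, 2 zero.
Hence Q is negative semidefinite.
⟨·,·⟩ is an inner product exactly when A is positive definite.

no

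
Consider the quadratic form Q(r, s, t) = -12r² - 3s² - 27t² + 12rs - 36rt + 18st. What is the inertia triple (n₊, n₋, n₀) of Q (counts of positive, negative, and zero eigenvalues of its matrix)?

Write A = [[-12, 6, -18], [6, -3, 9], [-18, 9, -27]].
Symmetric row and column elimination reduces A to a congruent diagonal form with pivots -12, 0, 0.
Counting signs: 1 negative, 2 zero.

(0, 1, 2)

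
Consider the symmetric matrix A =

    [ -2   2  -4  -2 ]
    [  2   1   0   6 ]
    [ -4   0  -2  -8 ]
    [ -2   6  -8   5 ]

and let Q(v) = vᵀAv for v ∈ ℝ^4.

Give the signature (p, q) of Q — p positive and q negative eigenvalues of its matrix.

(2, 2)

Congruent diagonalization of A (simultaneous row and column reduction) yields pivots -2, 3, 2/3, -1.
So there are 2 positive, 2 negative pivots.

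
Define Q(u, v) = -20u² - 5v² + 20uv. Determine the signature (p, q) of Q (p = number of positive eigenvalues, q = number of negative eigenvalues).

The associated matrix is A = [[-20, 10], [10, -5]].
Applying the same elementary operations to the rows and columns of A produces a congruent diagonal matrix with entries -20, 0.
Counting signs: 1 negative, 1 zero.

(0, 1)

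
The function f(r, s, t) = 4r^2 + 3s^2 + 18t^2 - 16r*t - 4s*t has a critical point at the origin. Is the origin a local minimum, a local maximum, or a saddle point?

The Hessian at the origin is H = [[8, 0, -16], [0, 6, -4], [-16, -4, 36]].
Row-reducing H symmetrically gives the diagonal entries 8, 6, 4/3.
So there are 3 positive pivots.
H is positive definite, so the origin is a strict local minimum.

local minimum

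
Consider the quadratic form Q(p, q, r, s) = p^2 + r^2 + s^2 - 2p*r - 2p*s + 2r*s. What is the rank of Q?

1

The symmetric matrix is A = [[1, 0, -1, -1], [0, 0, 0, 0], [-1, 0, 1, 1], [-1, 0, 1, 1]].
Symmetric row and column elimination reduces A to a congruent diagonal form with pivots 1, 0, 0, 0.
Counting signs: 1 positive, 3 zero.
The rank is the number of nonzero pivots: 1.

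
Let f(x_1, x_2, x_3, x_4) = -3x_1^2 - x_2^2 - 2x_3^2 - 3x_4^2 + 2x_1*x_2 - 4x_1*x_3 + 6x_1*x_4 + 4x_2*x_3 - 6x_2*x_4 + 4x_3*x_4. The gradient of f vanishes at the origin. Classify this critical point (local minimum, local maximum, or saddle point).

The Hessian at the origin is H = [[-6, 2, -4, 6], [2, -2, 4, -6], [-4, 4, -4, 4], [6, -6, 4, -6]].
Row-reducing H symmetrically gives the diagonal entries -6, -4/3, 4, -4.
Counting signs: 1 positive, 3 negative.
H is indefinite, so the origin is a saddle point.

saddle point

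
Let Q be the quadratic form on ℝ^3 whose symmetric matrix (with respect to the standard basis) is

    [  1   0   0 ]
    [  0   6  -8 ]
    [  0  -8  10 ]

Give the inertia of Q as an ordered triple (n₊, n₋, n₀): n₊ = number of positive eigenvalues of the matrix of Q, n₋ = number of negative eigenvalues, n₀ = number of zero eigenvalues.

Row-reducing A symmetrically gives the diagonal entries 1, 6, -2/3.
So there are 2 positive, 1 negative pivots.

(2, 1, 0)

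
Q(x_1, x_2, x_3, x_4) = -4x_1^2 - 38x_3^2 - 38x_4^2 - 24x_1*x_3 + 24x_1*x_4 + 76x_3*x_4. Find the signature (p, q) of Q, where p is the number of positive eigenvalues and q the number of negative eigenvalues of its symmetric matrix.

(0, 2)

The associated matrix is A = [[-4, 0, -12, 12], [0, 0, 0, 0], [-12, 0, -38, 38], [12, 0, 38, -38]].
Row-reducing A symmetrically gives the diagonal entries -4, 0, -2, 0.
Counting signs: 2 negative, 2 zero.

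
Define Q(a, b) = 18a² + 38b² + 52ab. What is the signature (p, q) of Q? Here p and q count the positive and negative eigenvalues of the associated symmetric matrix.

The associated matrix is A = [[18, 26], [26, 38]].
An LDLᵀ factorisation of A has diagonal entries 18, 4/9.
Counting signs: 2 positive.

(2, 0)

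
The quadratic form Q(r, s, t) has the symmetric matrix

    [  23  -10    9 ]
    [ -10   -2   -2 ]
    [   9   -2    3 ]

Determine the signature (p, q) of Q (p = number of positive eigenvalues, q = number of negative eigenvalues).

(2, 1)

Row-reducing A symmetrically gives the diagonal entries 23, -146/23, 4/73.
That gives 2 positive, 1 negative pivots.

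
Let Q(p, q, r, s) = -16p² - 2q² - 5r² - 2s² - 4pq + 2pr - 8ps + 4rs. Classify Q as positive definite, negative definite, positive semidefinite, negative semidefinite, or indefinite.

negative definite

Write A = [[-16, -2, 1, -4], [-2, -2, 0, 0], [1, 0, -5, 2], [-4, 0, 2, -2]].
An LDLᵀ factorisation of A has diagonal entries -16, -7/4, -69/14, -6/23.
That gives 4 negative pivots.
Hence Q is negative definite.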